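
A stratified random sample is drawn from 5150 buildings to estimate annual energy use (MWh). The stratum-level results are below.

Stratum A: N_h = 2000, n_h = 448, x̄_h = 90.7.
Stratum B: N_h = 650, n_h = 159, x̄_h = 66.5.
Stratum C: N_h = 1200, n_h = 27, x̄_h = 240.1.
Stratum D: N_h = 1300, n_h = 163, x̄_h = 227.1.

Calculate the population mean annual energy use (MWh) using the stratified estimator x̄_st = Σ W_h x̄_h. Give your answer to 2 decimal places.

x̄_st ≈ 156.89

N = Σ N_h = 5150. Stratum weights W_h = N_h/N.
x̄_st = (2000·90.7 + 650·66.5 + 1200·240.1 + 1300·227.1) / 5150 = 156.8883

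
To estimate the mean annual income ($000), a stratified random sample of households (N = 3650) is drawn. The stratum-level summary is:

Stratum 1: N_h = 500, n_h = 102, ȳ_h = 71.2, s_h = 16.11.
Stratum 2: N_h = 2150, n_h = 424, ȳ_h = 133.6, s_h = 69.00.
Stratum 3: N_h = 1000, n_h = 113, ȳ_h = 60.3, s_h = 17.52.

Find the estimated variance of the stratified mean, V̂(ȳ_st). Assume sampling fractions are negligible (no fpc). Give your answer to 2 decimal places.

V̂(ȳ_st) = Σ W_h² s_h²/n_h, with W_h = N_h/N and N = 3650:
  stratum 1: (500/3650)²·16.11²/102 = 0.0477469
  stratum 2: (2150/3650)²·69.00²/424 = 3.89604
  stratum 3: (1000/3650)²·17.52²/113 = 0.203894
V̂(ȳ_st) = 4.14768

V̂(ȳ_st) ≈ 4.15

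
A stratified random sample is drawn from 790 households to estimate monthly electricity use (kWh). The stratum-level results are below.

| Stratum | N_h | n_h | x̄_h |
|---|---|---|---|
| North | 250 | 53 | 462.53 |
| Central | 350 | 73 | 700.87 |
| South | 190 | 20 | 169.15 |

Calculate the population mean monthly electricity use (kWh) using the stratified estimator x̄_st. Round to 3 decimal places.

N = Σ N_h = 790. Stratum weights W_h = N_h/N.
x̄_st = (250·462.53 + 350·700.87 + 190·169.15) / 790 = 497.56392

x̄_st ≈ 497.564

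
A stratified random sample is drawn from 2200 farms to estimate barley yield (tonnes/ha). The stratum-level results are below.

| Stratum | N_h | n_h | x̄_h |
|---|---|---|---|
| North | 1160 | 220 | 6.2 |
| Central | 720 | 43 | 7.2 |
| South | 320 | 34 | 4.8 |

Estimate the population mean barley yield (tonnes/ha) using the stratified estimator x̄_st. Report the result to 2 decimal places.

x̄_st ≈ 6.32

N = Σ N_h = 2200. Stratum weights W_h = N_h/N.
x̄_st = (1160·6.2 + 720·7.2 + 320·4.8) / 2200 = 6.3236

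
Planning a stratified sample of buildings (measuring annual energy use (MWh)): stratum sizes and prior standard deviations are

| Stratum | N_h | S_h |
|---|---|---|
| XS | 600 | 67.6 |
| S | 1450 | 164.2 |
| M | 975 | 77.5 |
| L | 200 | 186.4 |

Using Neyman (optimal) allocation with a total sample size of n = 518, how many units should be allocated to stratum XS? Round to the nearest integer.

Neyman allocation: n_h = n · N_h S_h / Σ N_i S_i, with n = 518.
  stratum XS: N_h·S_h = 600·67.6 = 40560.00
  stratum S: N_h·S_h = 1450·164.2 = 238090.00
  stratum M: N_h·S_h = 975·77.5 = 75562.50
  stratum L: N_h·S_h = 200·186.4 = 37280.00
Σ N_h S_h = 391492.50
n for stratum XS = 518·40560.00/391492.50 = 53.667 → 54

54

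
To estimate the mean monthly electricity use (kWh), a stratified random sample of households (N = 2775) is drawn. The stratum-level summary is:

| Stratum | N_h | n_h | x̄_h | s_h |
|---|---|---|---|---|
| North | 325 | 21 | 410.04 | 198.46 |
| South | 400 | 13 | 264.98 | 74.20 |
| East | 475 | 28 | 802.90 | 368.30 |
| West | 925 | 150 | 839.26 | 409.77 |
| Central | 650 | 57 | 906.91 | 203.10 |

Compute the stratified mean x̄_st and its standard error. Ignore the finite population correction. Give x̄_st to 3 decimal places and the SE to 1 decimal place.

x̄_st ≈ 715.834, SE ≈ 18.5

x̄_st = Σ W_h x̄_h = (325·410.04 + 400·264.98 + 475·802.90 + 925·839.26 + 650·906.91)/2775 = 715.83405
V̂(x̄_st) = Σ W_h² s_h²/n_h, with W_h = N_h/N and N = 2775:
  stratum North: (325/2775)²·198.46²/21 = 25.7257
  stratum South: (400/2775)²·74.20²/13 = 8.79951
  stratum East: (475/2775)²·368.30²/28 = 141.941
  stratum West: (925/2775)²·409.77²/150 = 124.379
  stratum Central: (650/2775)²·203.10²/57 = 39.705
V̂(x̄_st) = 340.55
SE(x̄_st) = √340.55 = 18.454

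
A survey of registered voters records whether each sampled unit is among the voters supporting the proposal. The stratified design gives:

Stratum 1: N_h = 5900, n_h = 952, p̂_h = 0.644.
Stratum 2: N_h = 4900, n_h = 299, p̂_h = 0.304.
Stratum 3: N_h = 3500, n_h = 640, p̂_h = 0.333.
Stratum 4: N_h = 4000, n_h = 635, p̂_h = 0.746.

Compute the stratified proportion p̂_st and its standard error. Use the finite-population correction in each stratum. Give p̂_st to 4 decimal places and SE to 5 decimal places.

N = 18300; stratum weights W_h = N_h/N.
p̂_st = Σ W_h p̂_h = (5900·0.644 + 4900·0.304 + 3500·0.333 + 4000·0.746)/18300 = 0.51578
V̂(p̂_st) = Σ W_h² (1 − n_h/N_h) p̂_h(1−p̂_h)/(n_h−1):
  stratum 1: (5900/18300)²·(1 − 952/5900)·0.644·0.356/951 = 2.10153e-05
  stratum 2: (4900/18300)²·(1 − 299/4900)·0.304·0.696/298 = 4.77983e-05
  stratum 3: (3500/18300)²·(1 − 640/3500)·0.333·0.667/639 = 1.03897e-05
  stratum 4: (4000/18300)²·(1 − 635/4000)·0.746·0.254/634 = 1.20123e-05
V̂(p̂_st) = 9.12155e-05; SE = √V̂ = 0.00955068

p̂_st ≈ 0.5158, SE ≈ 0.00955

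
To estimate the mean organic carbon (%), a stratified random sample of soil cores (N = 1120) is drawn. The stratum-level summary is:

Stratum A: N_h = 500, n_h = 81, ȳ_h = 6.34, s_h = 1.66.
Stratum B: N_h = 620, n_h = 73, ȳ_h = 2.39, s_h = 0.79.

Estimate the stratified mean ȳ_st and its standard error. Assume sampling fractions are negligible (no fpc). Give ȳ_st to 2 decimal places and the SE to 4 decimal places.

ȳ_st = Σ W_h ȳ_h = (500·6.34 + 620·2.39)/1120 = 4.15339
V̂(ȳ_st) = Σ W_h² s_h²/n_h, with W_h = N_h/N and N = 1120:
  stratum A: (500/1120)²·1.66²/81 = 0.00678008
  stratum B: (620/1120)²·0.79²/73 = 0.00261986
V̂(ȳ_st) = 0.00939995
SE(ȳ_st) = √0.00939995 = 0.0969533

ȳ_st ≈ 4.15, SE ≈ 0.0970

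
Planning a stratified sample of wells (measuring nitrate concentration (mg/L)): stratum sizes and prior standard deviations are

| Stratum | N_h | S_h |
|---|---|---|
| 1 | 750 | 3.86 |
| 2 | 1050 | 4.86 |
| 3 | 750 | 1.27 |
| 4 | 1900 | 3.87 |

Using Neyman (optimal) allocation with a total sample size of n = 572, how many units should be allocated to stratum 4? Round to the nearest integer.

258

Neyman allocation: n_h = n · N_h S_h / Σ N_i S_i, with n = 572.
  stratum 1: N_h·S_h = 750·3.86 = 2895.00
  stratum 2: N_h·S_h = 1050·4.86 = 5103.00
  stratum 3: N_h·S_h = 750·1.27 = 952.50
  stratum 4: N_h·S_h = 1900·3.87 = 7353.00
Σ N_h S_h = 16303.50
n for stratum 4 = 572·7353.00/16303.50 = 257.976 → 258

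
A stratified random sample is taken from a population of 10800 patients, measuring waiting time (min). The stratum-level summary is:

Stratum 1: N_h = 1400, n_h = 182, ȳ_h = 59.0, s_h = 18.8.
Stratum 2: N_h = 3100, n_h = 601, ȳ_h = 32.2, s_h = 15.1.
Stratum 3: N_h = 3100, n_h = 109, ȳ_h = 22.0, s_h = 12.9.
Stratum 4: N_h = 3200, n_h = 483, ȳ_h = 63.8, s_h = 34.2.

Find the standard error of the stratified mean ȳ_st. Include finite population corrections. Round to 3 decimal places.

V̂(ȳ_st) = Σ W_h² (1 − n_h/N_h) s_h²/n_h, with W_h = N_h/N and N = 10800:
  stratum 1: (1400/10800)²·(1 − 182/1400)·18.8²/182 = 0.0283904
  stratum 2: (3100/10800)²·(1 − 601/3100)·15.1²/601 = 0.0251976
  stratum 3: (3100/10800)²·(1 − 109/3100)·12.9²/109 = 0.121362
  stratum 4: (3200/10800)²·(1 − 483/3200)·34.2²/483 = 0.180508
V̂(ȳ_st) = 0.355459
SE(ȳ_st) = √0.355459 = 0.596203

SE(ȳ_st) ≈ 0.596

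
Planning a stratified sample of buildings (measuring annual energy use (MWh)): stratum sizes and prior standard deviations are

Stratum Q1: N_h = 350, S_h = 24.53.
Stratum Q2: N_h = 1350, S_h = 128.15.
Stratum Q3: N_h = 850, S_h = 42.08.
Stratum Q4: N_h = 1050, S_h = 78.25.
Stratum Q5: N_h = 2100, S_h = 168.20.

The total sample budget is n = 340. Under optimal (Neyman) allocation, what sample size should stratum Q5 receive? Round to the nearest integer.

Neyman allocation: n_h = n · N_h S_h / Σ N_i S_i, with n = 340.
  stratum Q1: N_h·S_h = 350·24.53 = 8585.50
  stratum Q2: N_h·S_h = 1350·128.15 = 173002.50
  stratum Q3: N_h·S_h = 850·42.08 = 35768.00
  stratum Q4: N_h·S_h = 1050·78.25 = 82162.50
  stratum Q5: N_h·S_h = 2100·168.20 = 353220.00
Σ N_h S_h = 652738.50
n for stratum Q5 = 340·353220.00/652738.50 = 183.986 → 184

184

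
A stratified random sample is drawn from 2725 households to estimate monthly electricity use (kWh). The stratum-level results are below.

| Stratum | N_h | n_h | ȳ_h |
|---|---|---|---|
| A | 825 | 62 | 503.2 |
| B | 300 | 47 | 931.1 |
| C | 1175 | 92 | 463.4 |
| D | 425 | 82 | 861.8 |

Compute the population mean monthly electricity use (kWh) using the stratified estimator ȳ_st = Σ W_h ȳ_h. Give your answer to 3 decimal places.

ȳ_st ≈ 589.075

N = Σ N_h = 2725. Stratum weights W_h = N_h/N.
ȳ_st = (825·503.2 + 300·931.1 + 1175·463.4 + 425·861.8) / 2725 = 589.07523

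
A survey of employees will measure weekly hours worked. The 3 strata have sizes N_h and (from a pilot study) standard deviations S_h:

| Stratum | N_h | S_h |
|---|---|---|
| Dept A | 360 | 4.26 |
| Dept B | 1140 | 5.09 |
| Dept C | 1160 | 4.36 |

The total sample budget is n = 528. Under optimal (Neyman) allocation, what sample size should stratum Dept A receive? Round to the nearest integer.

65

Neyman allocation: n_h = n · N_h S_h / Σ N_i S_i, with n = 528.
  stratum Dept A: N_h·S_h = 360·4.26 = 1533.60
  stratum Dept B: N_h·S_h = 1140·5.09 = 5802.60
  stratum Dept C: N_h·S_h = 1160·4.36 = 5057.60
Σ N_h S_h = 12393.80
n for stratum Dept A = 528·1533.60/12393.80 = 65.334 → 65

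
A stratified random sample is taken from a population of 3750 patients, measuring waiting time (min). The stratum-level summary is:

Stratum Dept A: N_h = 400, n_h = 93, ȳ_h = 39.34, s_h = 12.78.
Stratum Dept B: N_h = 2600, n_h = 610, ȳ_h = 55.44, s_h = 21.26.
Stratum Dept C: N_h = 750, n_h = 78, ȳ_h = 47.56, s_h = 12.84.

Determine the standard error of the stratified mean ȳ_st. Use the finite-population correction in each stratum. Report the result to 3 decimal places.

V̂(ȳ_st) = Σ W_h² (1 − n_h/N_h) s_h²/n_h, with W_h = N_h/N and N = 3750:
  stratum Dept A: (400/3750)²·(1 − 93/400)·12.78²/93 = 0.0153361
  stratum Dept B: (2600/3750)²·(1 − 610/2600)·21.26²/610 = 0.272622
  stratum Dept C: (750/3750)²·(1 − 78/750)·12.84²/78 = 0.0757536
V̂(ȳ_st) = 0.363712
SE(ȳ_st) = √0.363712 = 0.603085

SE(ȳ_st) ≈ 0.603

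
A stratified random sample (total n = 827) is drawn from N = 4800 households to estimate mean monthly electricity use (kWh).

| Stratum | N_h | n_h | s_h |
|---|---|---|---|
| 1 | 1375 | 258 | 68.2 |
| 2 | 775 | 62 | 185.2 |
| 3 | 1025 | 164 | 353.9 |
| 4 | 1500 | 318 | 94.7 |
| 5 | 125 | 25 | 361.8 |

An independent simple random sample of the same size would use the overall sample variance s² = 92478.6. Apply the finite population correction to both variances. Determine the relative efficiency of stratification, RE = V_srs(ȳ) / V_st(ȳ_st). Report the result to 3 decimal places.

RE ≈ 1.899

V̂(ȳ_st) = Σ W_h² (1 − n_h/N_h) s_h²/n_h, with W_h = N_h/N and N = 4800:
  stratum 1: (1375/4800)²·(1 − 258/1375)·68.2²/258 = 1.20177
  stratum 2: (775/4800)²·(1 − 62/775)·185.2²/62 = 13.2678
  stratum 3: (1025/4800)²·(1 − 164/1025)·353.9²/164 = 29.2524
  stratum 4: (1500/4800)²·(1 − 318/1500)·94.7²/318 = 2.1702
  stratum 5: (125/4800)²·(1 − 25/125)·361.8²/25 = 2.8407
V_st = 48.7329
V_srs = (1 − 827/4800)·92478.6/827 = 92.5578
Relative efficiency = V_srs / V_st = 92.5578/48.7329 = 1.8993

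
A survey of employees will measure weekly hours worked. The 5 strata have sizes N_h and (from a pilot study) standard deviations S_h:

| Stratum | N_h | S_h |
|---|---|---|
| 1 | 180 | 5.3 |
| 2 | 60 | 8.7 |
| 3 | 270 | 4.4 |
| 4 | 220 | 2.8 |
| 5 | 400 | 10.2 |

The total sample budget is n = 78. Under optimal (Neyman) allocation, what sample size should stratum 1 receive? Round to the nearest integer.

10

Neyman allocation: n_h = n · N_h S_h / Σ N_i S_i, with n = 78.
  stratum 1: N_h·S_h = 180·5.3 = 954.00
  stratum 2: N_h·S_h = 60·8.7 = 522.00
  stratum 3: N_h·S_h = 270·4.4 = 1188.00
  stratum 4: N_h·S_h = 220·2.8 = 616.00
  stratum 5: N_h·S_h = 400·10.2 = 4080.00
Σ N_h S_h = 7360.00
n for stratum 1 = 78·954.00/7360.00 = 10.110 → 10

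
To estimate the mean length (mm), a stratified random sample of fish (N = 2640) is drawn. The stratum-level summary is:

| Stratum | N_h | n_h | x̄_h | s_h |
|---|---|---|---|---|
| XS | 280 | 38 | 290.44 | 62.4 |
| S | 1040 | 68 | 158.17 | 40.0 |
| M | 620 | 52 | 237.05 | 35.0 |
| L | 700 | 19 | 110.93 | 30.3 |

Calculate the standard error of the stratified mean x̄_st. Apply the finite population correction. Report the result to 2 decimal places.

SE(x̄_st) ≈ 2.98

V̂(x̄_st) = Σ W_h² (1 − n_h/N_h) s_h²/n_h, with W_h = N_h/N and N = 2640:
  stratum XS: (280/2640)²·(1 − 38/280)·62.4²/38 = 0.996211
  stratum S: (1040/2640)²·(1 − 68/1040)·40.0²/68 = 3.41274
  stratum M: (620/2640)²·(1 − 52/620)·35.0²/52 = 1.19032
  stratum L: (700/2640)²·(1 − 19/700)·30.3²/19 = 3.30498
V̂(x̄_st) = 8.90425
SE(x̄_st) = √8.90425 = 2.984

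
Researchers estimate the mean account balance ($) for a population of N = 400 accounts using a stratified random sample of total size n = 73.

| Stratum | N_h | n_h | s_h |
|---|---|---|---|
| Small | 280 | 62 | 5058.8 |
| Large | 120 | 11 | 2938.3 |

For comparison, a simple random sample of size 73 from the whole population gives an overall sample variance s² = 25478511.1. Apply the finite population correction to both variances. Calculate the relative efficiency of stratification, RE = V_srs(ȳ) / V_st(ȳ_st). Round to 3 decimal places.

V̂(ȳ_st) = Σ W_h² (1 − n_h/N_h) s_h²/n_h, with W_h = N_h/N and N = 400:
  stratum Small: (280/400)²·(1 − 62/280)·5058.8²/62 = 157470
  stratum Large: (120/400)²·(1 − 11/120)·2938.3²/11 = 64163.4
V_st = 221633
V_srs = (1 − 73/400)·25478511.1/73 = 285324
Relative efficiency = V_srs / V_st = 285324/221633 = 1.2874

RE ≈ 1.287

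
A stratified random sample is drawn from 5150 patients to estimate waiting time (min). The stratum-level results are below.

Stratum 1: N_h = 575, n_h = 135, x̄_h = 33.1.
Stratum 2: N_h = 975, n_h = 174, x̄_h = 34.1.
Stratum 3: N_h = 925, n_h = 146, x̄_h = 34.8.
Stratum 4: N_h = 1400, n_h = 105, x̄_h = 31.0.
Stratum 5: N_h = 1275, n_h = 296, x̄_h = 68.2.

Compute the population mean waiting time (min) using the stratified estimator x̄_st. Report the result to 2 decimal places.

N = Σ N_h = 5150. Stratum weights W_h = N_h/N.
x̄_st = (575·33.1 + 975·34.1 + 925·34.8 + 1400·31.0 + 1275·68.2) / 5150 = 41.7136

x̄_st ≈ 41.71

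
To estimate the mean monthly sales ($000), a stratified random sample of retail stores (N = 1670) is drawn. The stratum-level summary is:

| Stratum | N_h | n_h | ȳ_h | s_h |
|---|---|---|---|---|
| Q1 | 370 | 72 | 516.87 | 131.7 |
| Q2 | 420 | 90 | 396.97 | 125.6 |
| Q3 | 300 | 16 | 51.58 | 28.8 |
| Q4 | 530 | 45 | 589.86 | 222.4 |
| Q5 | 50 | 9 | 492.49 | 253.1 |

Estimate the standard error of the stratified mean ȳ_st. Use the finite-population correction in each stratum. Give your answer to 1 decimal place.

SE(ȳ_st) ≈ 11.2

V̂(ȳ_st) = Σ W_h² (1 − n_h/N_h) s_h²/n_h, with W_h = N_h/N and N = 1670:
  stratum Q1: (370/1670)²·(1 − 72/370)·131.7²/72 = 9.5241
  stratum Q2: (420/1670)²·(1 − 90/420)·125.6²/90 = 8.71098
  stratum Q3: (300/1670)²·(1 − 16/300)·28.8²/16 = 1.5837
  stratum Q4: (530/1670)²·(1 − 45/530)·222.4²/45 = 101.308
  stratum Q5: (50/1670)²·(1 − 9/50)·253.1²/9 = 5.23194
V̂(ȳ_st) = 126.358
SE(ȳ_st) = √126.358 = 11.2409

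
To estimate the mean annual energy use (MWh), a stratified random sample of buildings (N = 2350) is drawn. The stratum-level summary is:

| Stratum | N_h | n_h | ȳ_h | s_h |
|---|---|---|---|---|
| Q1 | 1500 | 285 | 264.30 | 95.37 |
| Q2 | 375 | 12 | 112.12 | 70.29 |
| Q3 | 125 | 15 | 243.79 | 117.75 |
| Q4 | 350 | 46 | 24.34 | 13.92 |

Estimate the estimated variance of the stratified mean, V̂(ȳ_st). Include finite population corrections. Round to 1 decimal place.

V̂(ȳ_st) = Σ W_h² (1 − n_h/N_h) s_h²/n_h, with W_h = N_h/N and N = 2350:
  stratum Q1: (1500/2350)²·(1 − 285/1500)·95.37²/285 = 10.532
  stratum Q2: (375/2350)²·(1 − 12/375)·70.29²/12 = 10.1486
  stratum Q3: (125/2350)²·(1 − 15/125)·117.75²/15 = 2.30143
  stratum Q4: (350/2350)²·(1 − 46/350)·13.92²/46 = 0.0811571
V̂(ȳ_st) = 23.0632

V̂(ȳ_st) ≈ 23.1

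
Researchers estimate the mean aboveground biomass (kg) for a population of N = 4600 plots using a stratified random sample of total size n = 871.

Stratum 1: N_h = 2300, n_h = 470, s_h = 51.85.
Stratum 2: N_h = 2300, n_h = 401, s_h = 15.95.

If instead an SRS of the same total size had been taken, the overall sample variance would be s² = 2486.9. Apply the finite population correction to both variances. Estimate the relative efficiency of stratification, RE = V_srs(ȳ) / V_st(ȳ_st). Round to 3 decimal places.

RE ≈ 1.824

V̂(ȳ_st) = Σ W_h² (1 − n_h/N_h) s_h²/n_h, with W_h = N_h/N and N = 4600:
  stratum 1: (2300/4600)²·(1 − 470/2300)·51.85²/470 = 1.13779
  stratum 2: (2300/4600)²·(1 − 401/2300)·15.95²/401 = 0.130953
V_st = 1.26874
V_srs = (1 − 871/4600)·2486.9/871 = 2.31459
Relative efficiency = V_srs / V_st = 2.31459/1.26874 = 1.8243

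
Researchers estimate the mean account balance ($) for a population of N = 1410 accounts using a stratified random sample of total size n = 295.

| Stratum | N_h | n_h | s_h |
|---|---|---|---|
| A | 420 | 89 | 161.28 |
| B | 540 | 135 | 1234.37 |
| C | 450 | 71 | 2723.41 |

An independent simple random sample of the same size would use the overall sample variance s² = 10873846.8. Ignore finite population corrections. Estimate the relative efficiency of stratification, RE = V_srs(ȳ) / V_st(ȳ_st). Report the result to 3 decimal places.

V̂(ȳ_st) = Σ W_h² s_h²/n_h, with W_h = N_h/N and N = 1410:
  stratum A: (420/1410)²·161.28²/89 = 25.9317
  stratum B: (540/1410)²·1234.37²/135 = 1655.41
  stratum C: (450/1410)²·2723.41²/71 = 10640.3
V_st = 12321.7
V_srs = s²/n = 10873846.8/295 = 36860.5
Relative efficiency = V_srs / V_st = 36860.5/12321.7 = 2.9915

RE ≈ 2.992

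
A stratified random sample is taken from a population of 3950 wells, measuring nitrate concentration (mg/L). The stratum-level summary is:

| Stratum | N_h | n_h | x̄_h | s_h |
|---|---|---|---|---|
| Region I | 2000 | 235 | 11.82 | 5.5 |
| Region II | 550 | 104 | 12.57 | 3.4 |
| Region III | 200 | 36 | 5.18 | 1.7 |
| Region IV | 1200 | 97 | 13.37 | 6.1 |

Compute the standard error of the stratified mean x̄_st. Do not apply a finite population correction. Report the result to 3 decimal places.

SE(x̄_st) ≈ 0.266

V̂(x̄_st) = Σ W_h² s_h²/n_h, with W_h = N_h/N and N = 3950:
  stratum Region I: (2000/3950)²·5.5²/235 = 0.0330007
  stratum Region II: (550/3950)²·3.4²/104 = 0.00215504
  stratum Region III: (200/3950)²·1.7²/36 = 0.000205807
  stratum Region IV: (1200/3950)²·6.1²/97 = 0.0354043
V̂(x̄_st) = 0.0707659
SE(x̄_st) = √0.0707659 = 0.266019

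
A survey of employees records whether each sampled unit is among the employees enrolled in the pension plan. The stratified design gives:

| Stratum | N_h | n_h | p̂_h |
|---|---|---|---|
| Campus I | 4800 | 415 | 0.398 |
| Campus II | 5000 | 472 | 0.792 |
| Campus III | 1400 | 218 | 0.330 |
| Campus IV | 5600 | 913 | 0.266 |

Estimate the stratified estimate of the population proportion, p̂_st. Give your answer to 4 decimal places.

N = 16800; stratum weights W_h = N_h/N.
p̂_st = Σ W_h p̂_h = (4800·0.398 + 5000·0.792 + 1400·0.330 + 5600·0.266)/16800 = 0.46560

p̂_st ≈ 0.4656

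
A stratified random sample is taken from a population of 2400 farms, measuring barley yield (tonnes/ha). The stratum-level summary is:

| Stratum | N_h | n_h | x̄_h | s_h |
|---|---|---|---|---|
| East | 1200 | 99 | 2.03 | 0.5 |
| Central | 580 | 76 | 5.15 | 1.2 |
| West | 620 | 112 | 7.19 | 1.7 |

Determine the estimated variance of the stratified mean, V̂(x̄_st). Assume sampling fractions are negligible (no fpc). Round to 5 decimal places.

V̂(x̄_st) = Σ W_h² s_h²/n_h, with W_h = N_h/N and N = 2400:
  stratum East: (1200/2400)²·0.5²/99 = 0.000631313
  stratum Central: (580/2400)²·1.2²/76 = 0.00110658
  stratum West: (620/2400)²·1.7²/112 = 0.00172203
V̂(x̄_st) = 0.00345992

V̂(x̄_st) ≈ 0.00346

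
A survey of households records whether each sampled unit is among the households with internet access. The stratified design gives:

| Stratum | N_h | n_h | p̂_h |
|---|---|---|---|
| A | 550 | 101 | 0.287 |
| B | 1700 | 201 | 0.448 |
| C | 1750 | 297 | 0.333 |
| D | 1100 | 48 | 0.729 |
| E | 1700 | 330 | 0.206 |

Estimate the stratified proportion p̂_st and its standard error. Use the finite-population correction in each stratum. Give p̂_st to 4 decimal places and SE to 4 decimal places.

p̂_st ≈ 0.3903, SE ≈ 0.0158

N = 6800; stratum weights W_h = N_h/N.
p̂_st = Σ W_h p̂_h = (550·0.287 + 1700·0.448 + 1750·0.333 + 1100·0.729 + 1700·0.206)/6800 = 0.39034
V̂(p̂_st) = Σ W_h² (1 − n_h/N_h) p̂_h(1−p̂_h)/(n_h−1):
  stratum A: (550/6800)²·(1 − 101/550)·0.287·0.713/100 = 1.09286e-05
  stratum B: (1700/6800)²·(1 − 201/1700)·0.448·0.552/200 = 6.81428e-05
  stratum C: (1750/6800)²·(1 − 297/1750)·0.333·0.667/296 = 4.12633e-05
  stratum D: (1100/6800)²·(1 − 48/1100)·0.729·0.271/47 = 0.000105194
  stratum E: (1700/6800)²·(1 − 330/1700)·0.206·0.794/329 = 2.50405e-05
V̂(p̂_st) = 0.000250569; SE = √V̂ = 0.0158294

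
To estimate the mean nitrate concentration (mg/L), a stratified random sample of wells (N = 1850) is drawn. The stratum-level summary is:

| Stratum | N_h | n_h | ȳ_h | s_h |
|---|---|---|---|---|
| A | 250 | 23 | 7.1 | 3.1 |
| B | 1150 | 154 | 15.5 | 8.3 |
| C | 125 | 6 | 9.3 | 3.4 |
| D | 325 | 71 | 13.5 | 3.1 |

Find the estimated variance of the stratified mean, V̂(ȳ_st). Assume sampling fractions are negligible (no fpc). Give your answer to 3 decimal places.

V̂(ȳ_st) ≈ 0.193

V̂(ȳ_st) = Σ W_h² s_h²/n_h, with W_h = N_h/N and N = 1850:
  stratum A: (250/1850)²·3.1²/23 = 0.00763013
  stratum B: (1150/1850)²·8.3²/154 = 0.172857
  stratum C: (125/1850)²·3.4²/6 = 0.00879596
  stratum D: (325/1850)²·3.1²/71 = 0.00417723
V̂(ȳ_st) = 0.193461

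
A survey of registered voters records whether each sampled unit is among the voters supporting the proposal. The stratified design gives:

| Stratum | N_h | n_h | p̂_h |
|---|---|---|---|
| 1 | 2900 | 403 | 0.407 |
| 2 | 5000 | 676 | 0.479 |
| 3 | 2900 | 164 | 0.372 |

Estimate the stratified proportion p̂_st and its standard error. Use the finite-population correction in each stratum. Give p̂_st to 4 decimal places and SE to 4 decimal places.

N = 10800; stratum weights W_h = N_h/N.
p̂_st = Σ W_h p̂_h = (2900·0.407 + 5000·0.479 + 2900·0.372)/10800 = 0.43094
V̂(p̂_st) = Σ W_h² (1 − n_h/N_h) p̂_h(1−p̂_h)/(n_h−1):
  stratum 1: (2900/10800)²·(1 − 403/2900)·0.407·0.593/402 = 3.72728e-05
  stratum 2: (5000/10800)²·(1 − 676/5000)·0.479·0.521/675 = 6.85295e-05
  stratum 3: (2900/10800)²·(1 − 164/2900)·0.372·0.628/163 = 9.74948e-05
V̂(p̂_st) = 0.000203297; SE = √V̂ = 0.0142582

p̂_st ≈ 0.4309, SE ≈ 0.0143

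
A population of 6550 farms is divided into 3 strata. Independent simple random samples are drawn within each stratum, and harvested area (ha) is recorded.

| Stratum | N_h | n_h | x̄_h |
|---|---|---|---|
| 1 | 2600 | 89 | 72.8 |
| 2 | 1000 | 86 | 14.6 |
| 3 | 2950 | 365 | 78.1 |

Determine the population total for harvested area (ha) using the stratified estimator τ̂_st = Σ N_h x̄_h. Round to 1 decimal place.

τ̂_st ≈ 434275.0

τ̂_st = Σ N_h x̄_h = 2600·72.8 + 1000·14.6 + 2950·78.1 = 434275.0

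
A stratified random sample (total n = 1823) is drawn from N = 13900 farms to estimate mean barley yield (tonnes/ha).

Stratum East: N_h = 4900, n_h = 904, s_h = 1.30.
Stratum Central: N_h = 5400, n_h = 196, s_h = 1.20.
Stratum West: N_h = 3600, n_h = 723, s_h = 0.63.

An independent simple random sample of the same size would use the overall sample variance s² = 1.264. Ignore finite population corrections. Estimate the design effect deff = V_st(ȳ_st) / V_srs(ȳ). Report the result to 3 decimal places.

deff ≈ 1.987

V̂(ȳ_st) = Σ W_h² s_h²/n_h, with W_h = N_h/N and N = 13900:
  stratum East: (4900/13900)²·1.30²/904 = 0.000232317
  stratum Central: (5400/13900)²·1.20²/196 = 0.00110883
  stratum West: (3600/13900)²·0.63²/723 = 3.68229e-05
V_st = 0.00137797
V_srs = s²/n = 1.264/1823 = 0.000693363
deff = V_st / V_srs = 0.00137797/0.000693363 = 1.9874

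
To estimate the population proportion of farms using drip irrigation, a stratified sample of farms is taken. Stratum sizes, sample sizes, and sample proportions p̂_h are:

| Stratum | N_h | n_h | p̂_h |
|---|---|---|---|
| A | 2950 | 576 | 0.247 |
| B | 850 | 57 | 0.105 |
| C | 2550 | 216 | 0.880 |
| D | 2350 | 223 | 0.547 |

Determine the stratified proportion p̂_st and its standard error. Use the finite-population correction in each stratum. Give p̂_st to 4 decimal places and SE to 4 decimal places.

p̂_st ≈ 0.4997, SE ≈ 0.0125

N = 8700; stratum weights W_h = N_h/N.
p̂_st = Σ W_h p̂_h = (2950·0.247 + 850·0.105 + 2550·0.880 + 2350·0.547)/8700 = 0.49970
V̂(p̂_st) = Σ W_h² (1 − n_h/N_h) p̂_h(1−p̂_h)/(n_h−1):
  stratum A: (2950/8700)²·(1 − 576/2950)·0.247·0.753/575 = 2.99287e-05
  stratum B: (850/8700)²·(1 − 57/850)·0.105·0.895/56 = 1.49444e-05
  stratum C: (2550/8700)²·(1 − 216/2550)·0.880·0.120/215 = 3.86214e-05
  stratum D: (2350/8700)²·(1 − 223/2350)·0.547·0.453/222 = 7.37105e-05
V̂(p̂_st) = 0.000157205; SE = √V̂ = 0.0125381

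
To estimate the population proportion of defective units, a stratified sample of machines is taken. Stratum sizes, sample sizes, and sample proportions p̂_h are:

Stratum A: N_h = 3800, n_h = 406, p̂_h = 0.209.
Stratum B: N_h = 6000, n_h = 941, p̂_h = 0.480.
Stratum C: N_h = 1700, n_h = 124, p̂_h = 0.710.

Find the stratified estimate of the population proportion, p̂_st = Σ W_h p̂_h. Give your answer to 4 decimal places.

p̂_st ≈ 0.4245

N = 11500; stratum weights W_h = N_h/N.
p̂_st = Σ W_h p̂_h = (3800·0.209 + 6000·0.480 + 1700·0.710)/11500 = 0.42445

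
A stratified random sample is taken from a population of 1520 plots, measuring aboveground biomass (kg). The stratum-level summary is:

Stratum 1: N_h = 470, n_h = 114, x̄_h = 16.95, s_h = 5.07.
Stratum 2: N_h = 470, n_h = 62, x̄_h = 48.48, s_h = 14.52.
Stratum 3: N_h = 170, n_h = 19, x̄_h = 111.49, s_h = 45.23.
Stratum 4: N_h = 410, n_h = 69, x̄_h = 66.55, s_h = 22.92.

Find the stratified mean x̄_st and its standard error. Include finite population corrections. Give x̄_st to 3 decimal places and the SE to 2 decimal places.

x̄_st = Σ W_h x̄_h = (470·16.95 + 470·48.48 + 170·111.49 + 410·66.55)/1520 = 50.65191
V̂(x̄_st) = Σ W_h² (1 − n_h/N_h) s_h²/n_h, with W_h = N_h/N and N = 1520:
  stratum 1: (470/1520)²·(1 − 114/470)·5.07²/114 = 0.0163295
  stratum 2: (470/1520)²·(1 − 62/470)·14.52²/62 = 0.282236
  stratum 3: (170/1520)²·(1 − 19/170)·45.23²/19 = 1.19629
  stratum 4: (410/1520)²·(1 − 69/410)·22.92²/69 = 0.460714
V̂(x̄_st) = 1.95557
SE(x̄_st) = √1.95557 = 1.39842

x̄_st ≈ 50.652, SE ≈ 1.40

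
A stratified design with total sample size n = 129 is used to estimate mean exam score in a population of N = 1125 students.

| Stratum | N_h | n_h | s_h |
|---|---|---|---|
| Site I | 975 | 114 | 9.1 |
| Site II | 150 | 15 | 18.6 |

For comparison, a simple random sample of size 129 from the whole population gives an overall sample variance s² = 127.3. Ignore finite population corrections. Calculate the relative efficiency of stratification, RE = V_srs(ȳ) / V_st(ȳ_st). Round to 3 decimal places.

V̂(ȳ_st) = Σ W_h² s_h²/n_h, with W_h = N_h/N and N = 1125:
  stratum Site I: (975/1125)²·9.1²/114 = 0.54561
  stratum Site II: (150/1125)²·18.6²/15 = 0.410027
V_st = 0.955636
V_srs = s²/n = 127.3/129 = 0.986822
Relative efficiency = V_srs / V_st = 0.986822/0.955636 = 1.0326

RE ≈ 1.033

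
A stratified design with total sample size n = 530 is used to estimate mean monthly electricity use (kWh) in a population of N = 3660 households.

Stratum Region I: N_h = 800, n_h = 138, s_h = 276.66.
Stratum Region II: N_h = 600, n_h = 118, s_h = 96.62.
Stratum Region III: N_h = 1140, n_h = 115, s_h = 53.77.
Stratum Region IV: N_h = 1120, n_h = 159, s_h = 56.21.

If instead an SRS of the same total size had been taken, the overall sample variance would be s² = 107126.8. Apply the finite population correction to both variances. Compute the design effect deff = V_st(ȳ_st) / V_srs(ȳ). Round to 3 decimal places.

deff ≈ 0.159

V̂(ȳ_st) = Σ W_h² (1 − n_h/N_h) s_h²/n_h, with W_h = N_h/N and N = 3660:
  stratum Region I: (800/3660)²·(1 − 138/800)·276.66²/138 = 21.928
  stratum Region II: (600/3660)²·(1 − 118/600)·96.62²/118 = 1.708
  stratum Region III: (1140/3660)²·(1 − 115/1140)·53.77²/115 = 2.19305
  stratum Region IV: (1120/3660)²·(1 − 159/1120)·56.21²/159 = 1.59665
V_st = 27.4257
V_srs = (1 − 530/3660)·107126.8/530 = 172.856
deff = V_st / V_srs = 27.4257/172.856 = 0.1587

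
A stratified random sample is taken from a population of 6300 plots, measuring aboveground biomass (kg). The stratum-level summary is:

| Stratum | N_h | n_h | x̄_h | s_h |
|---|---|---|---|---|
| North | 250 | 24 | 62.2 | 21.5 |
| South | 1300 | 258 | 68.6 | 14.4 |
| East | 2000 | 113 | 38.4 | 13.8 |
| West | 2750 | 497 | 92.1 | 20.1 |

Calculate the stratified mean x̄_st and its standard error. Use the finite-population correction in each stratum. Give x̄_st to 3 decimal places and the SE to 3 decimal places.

x̄_st ≈ 69.017, SE ≈ 0.585

x̄_st = Σ W_h x̄_h = (250·62.2 + 1300·68.6 + 2000·38.4 + 2750·92.1)/6300 = 69.01667
V̂(x̄_st) = Σ W_h² (1 − n_h/N_h) s_h²/n_h, with W_h = N_h/N and N = 6300:
  stratum North: (250/6300)²·(1 − 24/250)·21.5²/24 = 0.0274178
  stratum South: (1300/6300)²·(1 − 258/1300)·14.4²/258 = 0.0274306
  stratum East: (2000/6300)²·(1 − 113/2000)·13.8²/113 = 0.160251
  stratum West: (2750/6300)²·(1 − 497/2750)·20.1²/497 = 0.126896
V̂(x̄_st) = 0.341996
SE(x̄_st) = √0.341996 = 0.584804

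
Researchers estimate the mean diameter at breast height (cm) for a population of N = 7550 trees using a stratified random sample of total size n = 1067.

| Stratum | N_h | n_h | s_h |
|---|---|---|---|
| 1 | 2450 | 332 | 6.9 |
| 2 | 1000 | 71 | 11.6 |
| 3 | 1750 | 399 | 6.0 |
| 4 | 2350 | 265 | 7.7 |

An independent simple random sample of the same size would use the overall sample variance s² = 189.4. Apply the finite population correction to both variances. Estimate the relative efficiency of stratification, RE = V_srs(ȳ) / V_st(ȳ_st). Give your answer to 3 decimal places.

V̂(ȳ_st) = Σ W_h² (1 − n_h/N_h) s_h²/n_h, with W_h = N_h/N and N = 7550:
  stratum 1: (2450/7550)²·(1 − 332/2450)·6.9²/332 = 0.0130544
  stratum 2: (1000/7550)²·(1 − 71/1000)·11.6²/71 = 0.0308873
  stratum 3: (1750/7550)²·(1 − 399/1750)·6.0²/399 = 0.00374222
  stratum 4: (2350/7550)²·(1 − 265/2350)·7.7²/265 = 0.0192316
V_st = 0.0669155
V_srs = (1 − 1067/7550)·189.4/1067 = 0.152421
Relative efficiency = V_srs / V_st = 0.152421/0.0669155 = 2.2778

RE ≈ 2.278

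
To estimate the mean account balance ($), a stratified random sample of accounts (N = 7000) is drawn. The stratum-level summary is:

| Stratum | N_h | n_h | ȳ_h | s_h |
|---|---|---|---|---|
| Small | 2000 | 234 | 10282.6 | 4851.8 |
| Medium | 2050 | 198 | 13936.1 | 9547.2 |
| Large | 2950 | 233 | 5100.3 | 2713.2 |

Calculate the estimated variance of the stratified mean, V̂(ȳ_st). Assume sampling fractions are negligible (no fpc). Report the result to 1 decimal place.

V̂(ȳ_st) = Σ W_h² s_h²/n_h, with W_h = N_h/N and N = 7000:
  stratum Small: (2000/7000)²·4851.8²/234 = 8212.09
  stratum Medium: (2050/7000)²·9547.2²/198 = 39481.9
  stratum Large: (2950/7000)²·2713.2²/233 = 5611.2
V̂(ȳ_st) = 53305.2

V̂(ȳ_st) ≈ 53305.2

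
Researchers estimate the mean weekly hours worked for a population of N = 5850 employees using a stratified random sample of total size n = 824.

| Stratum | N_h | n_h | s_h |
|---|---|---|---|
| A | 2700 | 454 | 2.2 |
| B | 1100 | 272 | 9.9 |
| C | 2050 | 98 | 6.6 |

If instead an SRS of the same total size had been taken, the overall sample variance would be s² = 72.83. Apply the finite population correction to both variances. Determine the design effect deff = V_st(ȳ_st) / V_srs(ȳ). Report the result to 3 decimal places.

deff ≈ 0.836

V̂(ȳ_st) = Σ W_h² (1 − n_h/N_h) s_h²/n_h, with W_h = N_h/N and N = 5850:
  stratum A: (2700/5850)²·(1 − 454/2700)·2.2²/454 = 0.00188908
  stratum B: (1100/5850)²·(1 − 272/1100)·9.9²/272 = 0.00958987
  stratum C: (2050/5850)²·(1 − 98/2050)·6.6²/98 = 0.0519737
V_st = 0.0634527
V_srs = (1 − 824/5850)·72.83/824 = 0.0759363
deff = V_st / V_srs = 0.0634527/0.0759363 = 0.8356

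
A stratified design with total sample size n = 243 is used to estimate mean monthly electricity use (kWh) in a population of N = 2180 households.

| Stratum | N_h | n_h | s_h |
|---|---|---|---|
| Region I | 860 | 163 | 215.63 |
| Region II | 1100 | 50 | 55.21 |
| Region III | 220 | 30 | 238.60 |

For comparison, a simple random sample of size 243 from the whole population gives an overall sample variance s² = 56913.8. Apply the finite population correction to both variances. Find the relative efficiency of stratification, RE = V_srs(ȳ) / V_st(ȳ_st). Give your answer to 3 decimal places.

V̂(ȳ_st) = Σ W_h² (1 − n_h/N_h) s_h²/n_h, with W_h = N_h/N and N = 2180:
  stratum Region I: (860/2180)²·(1 − 163/860)·215.63²/163 = 35.979
  stratum Region II: (1100/2180)²·(1 − 50/1100)·55.21²/50 = 14.8161
  stratum Region III: (220/2180)²·(1 − 30/220)·238.60²/30 = 16.691
V_st = 67.4861
V_srs = (1 − 243/2180)·56913.8/243 = 208.106
Relative efficiency = V_srs / V_st = 208.106/67.4861 = 3.0837

RE ≈ 3.084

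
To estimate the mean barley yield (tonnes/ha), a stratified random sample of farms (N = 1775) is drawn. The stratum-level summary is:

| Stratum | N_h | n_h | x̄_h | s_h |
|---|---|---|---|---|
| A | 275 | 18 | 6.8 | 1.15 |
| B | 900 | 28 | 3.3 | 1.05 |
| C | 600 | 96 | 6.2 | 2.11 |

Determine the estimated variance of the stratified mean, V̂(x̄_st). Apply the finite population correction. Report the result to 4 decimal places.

V̂(x̄_st) = Σ W_h² (1 − n_h/N_h) s_h²/n_h, with W_h = N_h/N and N = 1775:
  stratum A: (275/1775)²·(1 − 18/275)·1.15²/18 = 0.00164813
  stratum B: (900/1775)²·(1 − 28/900)·1.05²/28 = 0.00980805
  stratum C: (600/1775)²·(1 − 96/600)·2.11²/96 = 0.00445122
V̂(x̄_st) = 0.0159074

V̂(x̄_st) ≈ 0.0159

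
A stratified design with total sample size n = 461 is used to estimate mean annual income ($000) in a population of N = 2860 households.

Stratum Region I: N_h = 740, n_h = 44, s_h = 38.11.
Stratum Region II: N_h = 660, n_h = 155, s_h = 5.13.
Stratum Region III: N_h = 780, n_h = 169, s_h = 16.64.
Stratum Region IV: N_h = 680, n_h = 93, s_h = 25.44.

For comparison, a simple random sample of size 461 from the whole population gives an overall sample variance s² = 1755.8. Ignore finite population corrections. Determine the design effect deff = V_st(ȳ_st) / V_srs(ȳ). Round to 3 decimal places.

V̂(ȳ_st) = Σ W_h² s_h²/n_h, with W_h = N_h/N and N = 2860:
  stratum Region I: (740/2860)²·38.11²/44 = 2.20982
  stratum Region II: (660/2860)²·5.13²/155 = 0.00904188
  stratum Region III: (780/2860)²·16.64²/169 = 0.121864
  stratum Region IV: (680/2860)²·25.44²/93 = 0.393402
V_st = 2.73413
V_srs = s²/n = 1755.8/461 = 3.80868
deff = V_st / V_srs = 2.73413/3.80868 = 0.7179

deff ≈ 0.718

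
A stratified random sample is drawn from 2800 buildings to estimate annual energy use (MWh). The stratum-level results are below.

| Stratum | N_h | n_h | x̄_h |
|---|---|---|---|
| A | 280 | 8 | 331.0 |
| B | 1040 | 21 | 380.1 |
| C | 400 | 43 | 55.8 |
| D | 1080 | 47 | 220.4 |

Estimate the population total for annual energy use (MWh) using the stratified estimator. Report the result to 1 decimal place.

τ̂_st = Σ N_h x̄_h = 280·331.0 + 1040·380.1 + 400·55.8 + 1080·220.4 = 748336.0

τ̂_st ≈ 748336.0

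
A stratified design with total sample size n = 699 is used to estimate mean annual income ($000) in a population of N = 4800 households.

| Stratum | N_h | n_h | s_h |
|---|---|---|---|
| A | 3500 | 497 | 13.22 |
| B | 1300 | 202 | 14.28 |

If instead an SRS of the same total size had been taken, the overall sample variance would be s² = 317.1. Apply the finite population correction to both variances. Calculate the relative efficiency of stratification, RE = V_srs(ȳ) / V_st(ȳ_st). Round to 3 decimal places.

V̂(ȳ_st) = Σ W_h² (1 − n_h/N_h) s_h²/n_h, with W_h = N_h/N and N = 4800:
  stratum A: (3500/4800)²·(1 − 497/3500)·13.22²/497 = 0.160416
  stratum B: (1300/4800)²·(1 − 202/1300)·14.28²/202 = 0.0625415
V_st = 0.222957
V_srs = (1 − 699/4800)·317.1/699 = 0.387586
Relative efficiency = V_srs / V_st = 0.387586/0.222957 = 1.7384

RE ≈ 1.738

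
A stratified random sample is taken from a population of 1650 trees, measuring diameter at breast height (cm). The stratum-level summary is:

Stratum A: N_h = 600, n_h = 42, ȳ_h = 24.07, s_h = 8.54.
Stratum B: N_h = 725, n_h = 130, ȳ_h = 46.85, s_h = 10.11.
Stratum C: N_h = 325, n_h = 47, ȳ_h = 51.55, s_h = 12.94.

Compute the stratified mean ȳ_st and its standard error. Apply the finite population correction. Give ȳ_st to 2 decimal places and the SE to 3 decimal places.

ȳ_st = Σ W_h ȳ_h = (600·24.07 + 725·46.85 + 325·51.55)/1650 = 39.49212
V̂(ȳ_st) = Σ W_h² (1 − n_h/N_h) s_h²/n_h, with W_h = N_h/N and N = 1650:
  stratum A: (600/1650)²·(1 − 42/600)·8.54²/42 = 0.213542
  stratum B: (725/1650)²·(1 − 130/725)·10.11²/130 = 0.124579
  stratum C: (325/1650)²·(1 − 47/325)·12.94²/47 = 0.118231
V̂(ȳ_st) = 0.456353
SE(ȳ_st) = √0.456353 = 0.675539

ȳ_st ≈ 39.49, SE ≈ 0.676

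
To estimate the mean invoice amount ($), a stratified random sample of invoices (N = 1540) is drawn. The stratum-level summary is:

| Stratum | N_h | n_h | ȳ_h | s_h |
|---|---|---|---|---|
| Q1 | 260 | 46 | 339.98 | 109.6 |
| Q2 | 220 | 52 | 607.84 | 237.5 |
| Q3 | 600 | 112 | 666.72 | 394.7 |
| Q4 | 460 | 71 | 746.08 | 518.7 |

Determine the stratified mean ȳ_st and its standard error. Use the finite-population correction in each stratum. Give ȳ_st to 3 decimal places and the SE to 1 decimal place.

ȳ_st = Σ W_h ȳ_h = (260·339.98 + 220·607.84 + 600·666.72 + 460·746.08)/1540 = 626.84961
V̂(ȳ_st) = Σ W_h² (1 − n_h/N_h) s_h²/n_h, with W_h = N_h/N and N = 1540:
  stratum Q1: (260/1540)²·(1 − 46/260)·109.6²/46 = 6.12645
  stratum Q2: (220/1540)²·(1 − 52/220)·237.5²/52 = 16.905
  stratum Q3: (600/1540)²·(1 − 112/600)·394.7²/112 = 171.73
  stratum Q4: (460/1540)²·(1 − 71/460)·518.7²/71 = 285.917
V̂(ȳ_st) = 480.678
SE(ȳ_st) = √480.678 = 21.9244

ȳ_st ≈ 626.850, SE ≈ 21.9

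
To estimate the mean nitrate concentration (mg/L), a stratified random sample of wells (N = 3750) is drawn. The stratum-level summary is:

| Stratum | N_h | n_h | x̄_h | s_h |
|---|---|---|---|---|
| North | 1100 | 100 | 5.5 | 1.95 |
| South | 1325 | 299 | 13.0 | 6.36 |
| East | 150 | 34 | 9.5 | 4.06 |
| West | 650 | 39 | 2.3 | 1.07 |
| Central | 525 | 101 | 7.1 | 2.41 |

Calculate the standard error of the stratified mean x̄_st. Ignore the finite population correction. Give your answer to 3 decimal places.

SE(x̄_st) ≈ 0.151

V̂(x̄_st) = Σ W_h² s_h²/n_h, with W_h = N_h/N and N = 3750:
  stratum North: (1100/3750)²·1.95²/100 = 0.00327184
  stratum South: (1325/3750)²·6.36²/299 = 0.0168893
  stratum East: (150/3750)²·4.06²/34 = 0.000775699
  stratum West: (650/3750)²·1.07²/39 = 0.000881997
  stratum Central: (525/3750)²·2.41²/101 = 0.00112712
V̂(x̄_st) = 0.022946
SE(x̄_st) = √0.022946 = 0.151479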